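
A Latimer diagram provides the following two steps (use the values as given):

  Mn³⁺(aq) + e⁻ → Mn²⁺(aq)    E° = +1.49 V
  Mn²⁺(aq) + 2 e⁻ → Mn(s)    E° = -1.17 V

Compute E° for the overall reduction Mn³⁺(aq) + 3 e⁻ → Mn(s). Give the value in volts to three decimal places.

-0.283 V

Standard free energies of sequential steps add: ΔG°₃ = ΔG°₁ + ΔG°₂, so n₃E°₃ = n₁E°₁ + n₂E°₂.
E°₃ = (1×+1.49 + 2×-1.17) / 3 = (-0.850) / 3 = -0.283 V.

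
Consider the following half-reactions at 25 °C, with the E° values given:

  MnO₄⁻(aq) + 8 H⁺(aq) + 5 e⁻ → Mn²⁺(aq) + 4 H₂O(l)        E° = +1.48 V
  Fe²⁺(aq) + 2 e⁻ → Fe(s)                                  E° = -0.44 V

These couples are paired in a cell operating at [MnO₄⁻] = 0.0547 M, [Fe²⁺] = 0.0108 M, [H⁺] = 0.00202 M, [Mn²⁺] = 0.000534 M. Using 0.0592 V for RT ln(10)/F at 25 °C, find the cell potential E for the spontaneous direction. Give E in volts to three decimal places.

+1.747 V

MnO₄⁻/Mn²⁺ is the cathode (higher E°), Fe²⁺/Fe the anode: E°cell = +1.48 − (-0.44) = +1.92 V, n = 10.
Overall: 2 MnO₄⁻(aq) + 16 H⁺(aq) + 5 Fe(s) → 2 Mn²⁺(aq) + 8 H₂O(l) + 5 Fe²⁺(aq)
Q = [Mn²⁺]^2·[Fe²⁺]^5 / ([MnO₄⁻]^2·[H⁺]^16); log Q = 29.261.
E = E° − (0.0592/n) log Q = +1.92 − (0.0592/10)(29.261) = +1.747 V.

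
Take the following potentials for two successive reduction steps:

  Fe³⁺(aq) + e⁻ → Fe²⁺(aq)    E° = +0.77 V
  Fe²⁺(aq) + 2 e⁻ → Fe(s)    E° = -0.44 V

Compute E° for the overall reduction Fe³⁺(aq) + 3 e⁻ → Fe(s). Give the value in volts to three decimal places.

-0.037 V

Adding the free-energy changes (−nFE°) of the two steps gives −n₃FE°₃ = −n₁FE°₁ − n₂FE°₂.
E°₃ = (1×+0.77 + 2×-0.44) / 3 = (-0.110) / 3 = -0.037 V.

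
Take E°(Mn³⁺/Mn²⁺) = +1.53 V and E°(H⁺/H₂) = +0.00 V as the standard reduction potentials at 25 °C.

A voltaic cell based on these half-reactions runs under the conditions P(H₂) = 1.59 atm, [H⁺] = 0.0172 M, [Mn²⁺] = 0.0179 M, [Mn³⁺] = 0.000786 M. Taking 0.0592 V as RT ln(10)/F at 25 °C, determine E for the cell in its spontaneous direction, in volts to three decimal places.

Mn³⁺/Mn²⁺ is the cathode (higher E°), H⁺/H₂ the anode: E°cell = +1.53 − (+0.00) = +1.53 V, n = 2.
Overall: 2 Mn³⁺(aq) + H₂(g) → 2 Mn²⁺(aq) + 2 H⁺(aq)
Q = [Mn²⁺]^2·[H⁺]^2 / ([Mn³⁺]^2·P(H₂)); log Q = -1.015.
E = E° − (0.0592/n) log Q = +1.53 − (0.0592/2)(-1.015) = +1.560 V.

+1.560 V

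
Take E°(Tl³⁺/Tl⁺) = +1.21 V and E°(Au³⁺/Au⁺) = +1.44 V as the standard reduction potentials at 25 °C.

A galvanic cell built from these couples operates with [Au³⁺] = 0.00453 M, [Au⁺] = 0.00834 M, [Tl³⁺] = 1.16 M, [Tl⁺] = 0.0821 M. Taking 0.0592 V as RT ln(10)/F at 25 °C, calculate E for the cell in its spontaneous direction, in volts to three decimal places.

+0.188 V

Au³⁺/Au⁺ is the cathode (higher E°), Tl³⁺/Tl⁺ the anode: E°cell = +1.44 − (+1.21) = +0.23 V, n = 2.
Overall: Au³⁺(aq) + Tl⁺(aq) → Au⁺(aq) + Tl³⁺(aq)
Q = [Au⁺]·[Tl³⁺] / ([Au³⁺]·[Tl⁺]); log Q = 1.415.
E = E° − (0.0592/n) log Q = +0.23 − (0.0592/2)(1.415) = +0.188 V.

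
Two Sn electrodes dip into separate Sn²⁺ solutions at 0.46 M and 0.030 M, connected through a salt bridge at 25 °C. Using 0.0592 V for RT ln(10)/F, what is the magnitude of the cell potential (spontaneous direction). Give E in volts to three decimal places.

For a concentration cell E°cell = 0. The 0.46 M side is the cathode (reduction is favoured where [Sn²⁺] is higher).
With n = 2, E = −(0.0592/2) log([Sn²⁺]ₐₙ/[Sn²⁺]꜀ₐₜ) = −(0.0592/2) log(0.03/0.46) = −(0.0592/2)(-1.186) = +0.035 V.

+0.035 V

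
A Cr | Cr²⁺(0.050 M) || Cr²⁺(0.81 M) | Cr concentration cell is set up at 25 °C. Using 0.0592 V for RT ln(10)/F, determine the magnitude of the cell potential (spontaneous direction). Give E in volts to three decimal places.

+0.036 V

For a concentration cell E°cell = 0. The 0.81 M side is the cathode (reduction is favoured where [Cr²⁺] is higher).
With n = 2, E = −(0.0592/2) log([Cr²⁺]ₐₙ/[Cr²⁺]꜀ₐₜ) = −(0.0592/2) log(0.05/0.81) = −(0.0592/2)(-1.210) = +0.036 V.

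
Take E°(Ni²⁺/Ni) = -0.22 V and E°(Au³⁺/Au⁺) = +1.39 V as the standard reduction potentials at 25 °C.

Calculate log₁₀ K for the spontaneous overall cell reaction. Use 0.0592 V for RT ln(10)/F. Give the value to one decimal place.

54.4

Cathode: Au³⁺/Au⁺; anode: Ni²⁺/Ni. E°cell = +1.61 V, n = 2.
log K = nE°cell / 0.0592 = (2)(+1.61) / 0.0592 = 54.4.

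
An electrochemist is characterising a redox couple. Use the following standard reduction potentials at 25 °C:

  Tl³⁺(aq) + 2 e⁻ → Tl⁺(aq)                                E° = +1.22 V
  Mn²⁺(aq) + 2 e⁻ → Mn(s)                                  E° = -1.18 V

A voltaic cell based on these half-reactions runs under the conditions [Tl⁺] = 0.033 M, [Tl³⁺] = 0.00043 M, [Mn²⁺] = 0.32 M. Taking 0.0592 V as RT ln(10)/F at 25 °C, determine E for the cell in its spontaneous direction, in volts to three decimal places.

+2.359 V

Tl³⁺/Tl⁺ is the cathode (higher E°), Mn²⁺/Mn the anode: E°cell = +1.22 − (-1.18) = +2.40 V, n = 2.
Overall: Tl³⁺(aq) + Mn(s) → Tl⁺(aq) + Mn²⁺(aq)
Q = [Tl⁺]·[Mn²⁺] / ([Tl³⁺]); log Q = 1.390.
E = E° − (0.0592/n) log Q = +2.40 − (0.0592/2)(1.390) = +2.359 V.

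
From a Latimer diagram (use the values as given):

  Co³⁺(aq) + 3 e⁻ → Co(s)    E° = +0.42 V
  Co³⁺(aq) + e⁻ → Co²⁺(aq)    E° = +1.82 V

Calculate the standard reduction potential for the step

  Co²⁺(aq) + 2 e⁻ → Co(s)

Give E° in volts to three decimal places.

Sequential free energies add, so n₃E°₃ = n₁E°₁ + n₂E°₂.
With n₃ = 3, and the known step contributing 1×(+1.82) V, the unknown satisfies 2·E° = 3×(+0.42) − 1×(+1.82) = -0.560.
E° = -0.560 / 2 = -0.280 V.

-0.280 V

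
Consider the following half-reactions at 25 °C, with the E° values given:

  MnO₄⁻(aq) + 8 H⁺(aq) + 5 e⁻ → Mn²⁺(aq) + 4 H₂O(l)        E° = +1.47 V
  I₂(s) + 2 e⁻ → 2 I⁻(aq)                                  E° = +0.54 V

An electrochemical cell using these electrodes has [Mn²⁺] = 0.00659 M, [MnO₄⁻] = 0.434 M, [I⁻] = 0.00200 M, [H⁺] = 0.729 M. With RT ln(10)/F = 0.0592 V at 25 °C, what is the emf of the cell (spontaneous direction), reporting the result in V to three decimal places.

MnO₄⁻/Mn²⁺ is the cathode (higher E°), I₂/I⁻ the anode: E°cell = +1.47 − (+0.54) = +0.93 V, n = 10.
Overall: 2 MnO₄⁻(aq) + 16 H⁺(aq) + 10 I⁻(aq) → 2 Mn²⁺(aq) + 8 H₂O(l) + 5 I₂(s)
Q = [Mn²⁺]^2 / ([MnO₄⁻]^2·[H⁺]^16·[I⁻]^10); log Q = 25.549.
E = E° − (0.0592/n) log Q = +0.93 − (0.0592/10)(25.549) = +0.779 V.

+0.779 V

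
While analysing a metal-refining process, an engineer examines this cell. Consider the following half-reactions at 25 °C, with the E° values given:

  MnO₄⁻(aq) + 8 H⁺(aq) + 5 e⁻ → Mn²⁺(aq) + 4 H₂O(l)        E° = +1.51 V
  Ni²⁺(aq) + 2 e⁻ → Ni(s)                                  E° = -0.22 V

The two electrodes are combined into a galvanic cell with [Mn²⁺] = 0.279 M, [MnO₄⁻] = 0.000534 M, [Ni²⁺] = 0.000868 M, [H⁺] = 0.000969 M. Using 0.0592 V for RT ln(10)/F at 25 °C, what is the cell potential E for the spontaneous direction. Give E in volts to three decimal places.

MnO₄⁻/Mn²⁺ is the cathode (higher E°), Ni²⁺/Ni the anode: E°cell = +1.51 − (-0.22) = +1.73 V, n = 10.
Overall: 2 MnO₄⁻(aq) + 16 H⁺(aq) + 5 Ni(s) → 2 Mn²⁺(aq) + 8 H₂O(l) + 5 Ni²⁺(aq)
Q = [Mn²⁺]^2·[Ni²⁺]^5 / ([MnO₄⁻]^2·[H⁺]^16); log Q = 38.348.
E = E° − (0.0592/n) log Q = +1.73 − (0.0592/10)(38.348) = +1.503 V.

+1.503 V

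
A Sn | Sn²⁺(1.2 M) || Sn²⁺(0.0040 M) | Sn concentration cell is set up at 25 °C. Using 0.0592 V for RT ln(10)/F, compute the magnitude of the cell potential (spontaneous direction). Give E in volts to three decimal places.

For a concentration cell E°cell = 0. The 1.2 M side is the cathode (reduction is favoured where [Sn²⁺] is higher).
With n = 2, E = −(0.0592/2) log([Sn²⁺]ₐₙ/[Sn²⁺]꜀ₐₜ) = −(0.0592/2) log(0.004/1.2) = −(0.0592/2)(-2.477) = +0.073 V.

+0.073 V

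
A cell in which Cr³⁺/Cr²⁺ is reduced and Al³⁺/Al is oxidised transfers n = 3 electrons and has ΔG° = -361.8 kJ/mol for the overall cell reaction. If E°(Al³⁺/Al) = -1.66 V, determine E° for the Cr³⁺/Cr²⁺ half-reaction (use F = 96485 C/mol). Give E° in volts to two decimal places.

E°cell = −ΔG°/(nF) = −(-361.8×10³)/((3)(96485)) = +1.250 V.
Since Cr³⁺/Cr²⁺ is the cathode and Al³⁺/Al the anode, E°cell = E°(Cr³⁺/Cr²⁺) − E°(Al³⁺/Al).
So E°(Cr³⁺/Cr²⁺) = E°cell + E°(Al³⁺/Al) = +1.250 + (-1.66) = -0.41 V.

-0.41 V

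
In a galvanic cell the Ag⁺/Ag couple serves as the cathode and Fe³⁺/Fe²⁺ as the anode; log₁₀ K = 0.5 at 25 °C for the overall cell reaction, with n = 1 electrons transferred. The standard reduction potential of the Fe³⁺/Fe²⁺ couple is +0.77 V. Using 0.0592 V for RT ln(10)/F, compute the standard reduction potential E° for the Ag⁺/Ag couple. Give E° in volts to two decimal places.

+0.80 V

E°cell = (0.0592/n)·log K = (0.0592/1)(0.5) = +0.030 V.
Since Ag⁺/Ag is the cathode and Fe³⁺/Fe²⁺ the anode, E°cell = E°(Ag⁺/Ag) − E°(Fe³⁺/Fe²⁺).
So E°(Ag⁺/Ag) = E°cell + E°(Fe³⁺/Fe²⁺) = +0.030 + (+0.77) = +0.80 V.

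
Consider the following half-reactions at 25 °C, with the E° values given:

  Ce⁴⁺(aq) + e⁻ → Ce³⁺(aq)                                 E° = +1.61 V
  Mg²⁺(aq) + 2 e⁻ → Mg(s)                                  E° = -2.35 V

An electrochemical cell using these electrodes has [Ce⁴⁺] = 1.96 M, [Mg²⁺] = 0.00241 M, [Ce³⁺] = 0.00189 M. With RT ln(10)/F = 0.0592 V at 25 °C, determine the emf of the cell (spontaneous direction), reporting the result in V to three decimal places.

Ce⁴⁺/Ce³⁺ is the cathode (higher E°), Mg²⁺/Mg the anode: E°cell = +1.61 − (-2.35) = +3.96 V, n = 2.
Overall: 2 Ce⁴⁺(aq) + Mg(s) → 2 Ce³⁺(aq) + Mg²⁺(aq)
Q = [Ce³⁺]^2·[Mg²⁺] / ([Ce⁴⁺]^2); log Q = -8.650.
E = E° − (0.0592/n) log Q = +3.96 − (0.0592/2)(-8.650) = +4.216 V.

+4.216 V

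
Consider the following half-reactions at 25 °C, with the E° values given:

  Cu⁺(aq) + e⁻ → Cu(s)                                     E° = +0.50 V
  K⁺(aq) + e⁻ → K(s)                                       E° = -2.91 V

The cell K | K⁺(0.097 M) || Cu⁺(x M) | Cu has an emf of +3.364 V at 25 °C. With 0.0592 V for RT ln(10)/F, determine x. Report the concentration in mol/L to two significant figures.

0.016 M

Cu⁺/Cu is the cathode, K⁺/K the anode: E°cell = +3.41 V, n = 1.
Overall reaction: Cu⁺(aq) + K(s) → Cu(s) + K⁺(aq); Q = [K⁺]^1/[Cu⁺]^1.
From E = E° − (0.0592/n) log Q: log Q = (E° − E)·n/0.0592 = (+3.41 − (+3.364))·1/0.0592 = 0.7770.
So 1·log[Cu⁺] = 1·log(0.097) − log Q = -1.0132 − (0.7770) = -1.7902; [Cu⁺] = 10^(-1.7902) ≈ 0.016 M.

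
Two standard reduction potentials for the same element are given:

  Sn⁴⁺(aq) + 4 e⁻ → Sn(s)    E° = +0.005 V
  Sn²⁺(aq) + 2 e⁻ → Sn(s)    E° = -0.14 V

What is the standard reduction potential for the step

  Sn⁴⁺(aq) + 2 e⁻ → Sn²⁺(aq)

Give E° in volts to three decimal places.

+0.150 V

Sequential free energies add, so n₃E°₃ = n₁E°₁ + n₂E°₂.
With n₃ = 4, and the known step contributing 2×(-0.14) V, the unknown satisfies 2·E° = 4×(+0.005) − 2×(-0.14) = +0.300.
E° = +0.300 / 2 = +0.150 V.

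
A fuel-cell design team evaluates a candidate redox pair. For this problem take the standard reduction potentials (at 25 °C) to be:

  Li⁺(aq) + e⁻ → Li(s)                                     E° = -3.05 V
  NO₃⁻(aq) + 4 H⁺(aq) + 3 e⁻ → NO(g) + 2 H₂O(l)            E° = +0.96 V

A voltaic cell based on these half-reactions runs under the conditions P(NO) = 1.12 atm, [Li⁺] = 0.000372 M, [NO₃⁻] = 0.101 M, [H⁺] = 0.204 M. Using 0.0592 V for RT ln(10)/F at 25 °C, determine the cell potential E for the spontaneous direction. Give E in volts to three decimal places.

+4.138 V

NO₃⁻/NO is the cathode (higher E°), Li⁺/Li the anode: E°cell = +0.96 − (-3.05) = +4.01 V, n = 3.
Overall: NO₃⁻(aq) + 4 H⁺(aq) + 3 Li(s) → NO(g) + 2 H₂O(l) + 3 Li⁺(aq)
Q = P(NO)·[Li⁺]^3 / ([NO₃⁻]·[H⁺]^4); log Q = -6.482.
E = E° − (0.0592/n) log Q = +4.01 − (0.0592/3)(-6.482) = +4.138 V.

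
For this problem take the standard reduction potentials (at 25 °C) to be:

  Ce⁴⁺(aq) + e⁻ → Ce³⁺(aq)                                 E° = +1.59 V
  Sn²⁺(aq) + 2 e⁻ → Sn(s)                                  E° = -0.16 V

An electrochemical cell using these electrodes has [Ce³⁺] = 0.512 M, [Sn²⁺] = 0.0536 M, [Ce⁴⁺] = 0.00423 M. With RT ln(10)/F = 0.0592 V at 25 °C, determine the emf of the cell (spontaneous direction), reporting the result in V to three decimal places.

+1.664 V

Ce⁴⁺/Ce³⁺ is the cathode (higher E°), Sn²⁺/Sn the anode: E°cell = +1.59 − (-0.16) = +1.75 V, n = 2.
Overall: 2 Ce⁴⁺(aq) + Sn(s) → 2 Ce³⁺(aq) + Sn²⁺(aq)
Q = [Ce³⁺]^2·[Sn²⁺] / ([Ce⁴⁺]^2); log Q = 2.895.
E = E° − (0.0592/n) log Q = +1.75 − (0.0592/2)(2.895) = +1.664 V.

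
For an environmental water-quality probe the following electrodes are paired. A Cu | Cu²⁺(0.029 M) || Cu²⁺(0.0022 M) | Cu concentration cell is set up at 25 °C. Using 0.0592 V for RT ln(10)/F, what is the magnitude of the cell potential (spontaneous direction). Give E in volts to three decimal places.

+0.033 V

For a concentration cell E°cell = 0. The 0.029 M side is the cathode (reduction is favoured where [Cu²⁺] is higher).
With n = 2, E = −(0.0592/2) log([Cu²⁺]ₐₙ/[Cu²⁺]꜀ₐₜ) = −(0.0592/2) log(0.0022/0.029) = −(0.0592/2)(-1.120) = +0.033 V.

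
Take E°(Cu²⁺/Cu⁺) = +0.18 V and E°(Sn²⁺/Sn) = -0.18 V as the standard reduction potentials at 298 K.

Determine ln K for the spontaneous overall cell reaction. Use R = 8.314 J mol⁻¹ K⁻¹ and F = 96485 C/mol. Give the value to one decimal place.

Cathode: Cu²⁺/Cu⁺; anode: Sn²⁺/Sn. E°cell = (+0.18) − (-0.18) = +0.36 V, with n = 2.
ΔG° = −nFE° = −RT ln K, so ln K = nFE°/(RT) = (2)(96485)(+0.36) / ((8.314)(298)) = 28.039.

28.0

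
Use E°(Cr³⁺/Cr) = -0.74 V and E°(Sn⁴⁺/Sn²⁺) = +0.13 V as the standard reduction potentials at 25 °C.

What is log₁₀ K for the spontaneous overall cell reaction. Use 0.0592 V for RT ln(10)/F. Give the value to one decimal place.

88.2

Cathode: Sn⁴⁺/Sn²⁺; anode: Cr³⁺/Cr. E°cell = +0.87 V, n = 6.
log K = nE°cell / 0.0592 = (6)(+0.87) / 0.0592 = 88.2.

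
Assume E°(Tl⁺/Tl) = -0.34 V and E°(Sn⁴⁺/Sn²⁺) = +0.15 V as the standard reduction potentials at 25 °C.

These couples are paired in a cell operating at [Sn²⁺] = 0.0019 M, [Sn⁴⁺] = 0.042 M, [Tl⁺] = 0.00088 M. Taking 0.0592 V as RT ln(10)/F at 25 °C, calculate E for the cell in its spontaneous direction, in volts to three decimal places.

Sn⁴⁺/Sn²⁺ is the cathode (higher E°), Tl⁺/Tl the anode: E°cell = +0.15 − (-0.34) = +0.49 V, n = 2.
Overall: Sn⁴⁺(aq) + 2 Tl(s) → Sn²⁺(aq) + 2 Tl⁺(aq)
Q = [Sn²⁺]·[Tl⁺]^2 / ([Sn⁴⁺]); log Q = -7.456.
E = E° − (0.0592/n) log Q = +0.49 − (0.0592/2)(-7.456) = +0.711 V.

+0.711 V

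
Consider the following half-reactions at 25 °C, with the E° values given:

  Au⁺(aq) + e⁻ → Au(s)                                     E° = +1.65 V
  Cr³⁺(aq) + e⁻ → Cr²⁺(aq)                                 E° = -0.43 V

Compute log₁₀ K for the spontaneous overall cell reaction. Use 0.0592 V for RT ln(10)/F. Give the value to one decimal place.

35.1

Cathode: Au⁺/Au; anode: Cr³⁺/Cr²⁺. E°cell = +2.08 V, n = 1.
log K = nE°cell / 0.0592 = (1)(+2.08) / 0.0592 = 35.1.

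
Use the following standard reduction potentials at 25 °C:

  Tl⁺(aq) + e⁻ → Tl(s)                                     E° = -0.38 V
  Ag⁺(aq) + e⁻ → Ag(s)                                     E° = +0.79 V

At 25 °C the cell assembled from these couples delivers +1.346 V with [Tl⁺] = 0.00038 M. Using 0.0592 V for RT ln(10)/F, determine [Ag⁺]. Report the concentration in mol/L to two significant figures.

0.36 M

Ag⁺/Ag is the cathode, Tl⁺/Tl the anode: E°cell = +1.17 V, n = 1.
Overall reaction: Ag⁺(aq) + Tl(s) → Ag(s) + Tl⁺(aq); Q = [Tl⁺]^1/[Ag⁺]^1.
From E = E° − (0.0592/n) log Q: log Q = (E° − E)·n/0.0592 = (+1.17 − (+1.346))·1/0.0592 = -2.9730.
So 1·log[Ag⁺] = 1·log(0.00038) − log Q = -3.4202 − (-2.9730) = -0.4472; [Ag⁺] = 10^(-0.4472) ≈ 0.36 M.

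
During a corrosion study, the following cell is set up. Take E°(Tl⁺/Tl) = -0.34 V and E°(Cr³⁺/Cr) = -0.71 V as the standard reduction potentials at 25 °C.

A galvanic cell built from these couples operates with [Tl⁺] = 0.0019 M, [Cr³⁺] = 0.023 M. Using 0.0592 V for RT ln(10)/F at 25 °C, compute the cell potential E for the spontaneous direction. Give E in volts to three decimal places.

+0.241 V

Tl⁺/Tl is the cathode (higher E°), Cr³⁺/Cr the anode: E°cell = -0.34 − (-0.71) = +0.37 V, n = 3.
Overall: 3 Tl⁺(aq) + Cr(s) → 3 Tl(s) + Cr³⁺(aq)
Q = [Cr³⁺] / ([Tl⁺]^3); log Q = 6.525.
E = E° − (0.0592/n) log Q = +0.37 − (0.0592/3)(6.525) = +0.241 V.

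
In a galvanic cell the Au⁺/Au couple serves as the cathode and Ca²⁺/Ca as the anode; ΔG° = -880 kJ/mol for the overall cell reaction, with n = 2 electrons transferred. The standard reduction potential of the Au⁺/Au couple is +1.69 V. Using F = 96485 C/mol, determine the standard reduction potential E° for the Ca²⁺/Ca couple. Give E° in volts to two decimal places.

-2.87 V

E°cell = −ΔG°/(nF) = −(-880×10³)/((2)(96485)) = +4.560 V.
Since Au⁺/Au is the cathode and Ca²⁺/Ca the anode, E°cell = E°(Au⁺/Au) − E°(Ca²⁺/Ca).
So E°(Ca²⁺/Ca) = E°(Au⁺/Au) − E°cell = (+1.69) − (+4.560) = -2.87 V.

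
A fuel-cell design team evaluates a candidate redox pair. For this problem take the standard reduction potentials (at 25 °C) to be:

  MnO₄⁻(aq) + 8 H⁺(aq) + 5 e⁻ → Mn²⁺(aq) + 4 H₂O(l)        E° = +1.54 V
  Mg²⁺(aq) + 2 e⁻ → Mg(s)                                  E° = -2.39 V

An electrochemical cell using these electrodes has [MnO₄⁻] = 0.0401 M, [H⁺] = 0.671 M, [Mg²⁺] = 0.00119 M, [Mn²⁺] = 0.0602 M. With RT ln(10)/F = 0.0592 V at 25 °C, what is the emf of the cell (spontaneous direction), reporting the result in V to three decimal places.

MnO₄⁻/Mn²⁺ is the cathode (higher E°), Mg²⁺/Mg the anode: E°cell = +1.54 − (-2.39) = +3.93 V, n = 10.
Overall: 2 MnO₄⁻(aq) + 16 H⁺(aq) + 5 Mg(s) → 2 Mn²⁺(aq) + 8 H₂O(l) + 5 Mg²⁺(aq)
Q = [Mn²⁺]^2·[Mg²⁺]^5 / ([MnO₄⁻]^2·[H⁺]^16); log Q = -11.497.
E = E° − (0.0592/n) log Q = +3.93 − (0.0592/10)(-11.497) = +3.998 V.

+3.998 V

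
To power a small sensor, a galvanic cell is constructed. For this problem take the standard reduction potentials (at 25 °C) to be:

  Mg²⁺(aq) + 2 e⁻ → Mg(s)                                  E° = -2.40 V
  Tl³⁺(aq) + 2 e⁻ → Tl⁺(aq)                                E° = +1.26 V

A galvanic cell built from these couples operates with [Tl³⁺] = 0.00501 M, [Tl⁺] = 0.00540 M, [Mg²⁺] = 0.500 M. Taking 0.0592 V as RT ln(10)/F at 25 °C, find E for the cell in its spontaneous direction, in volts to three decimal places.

Tl³⁺/Tl⁺ is the cathode (higher E°), Mg²⁺/Mg the anode: E°cell = +1.26 − (-2.40) = +3.66 V, n = 2.
Overall: Tl³⁺(aq) + Mg(s) → Tl⁺(aq) + Mg²⁺(aq)
Q = [Tl⁺]·[Mg²⁺] / ([Tl³⁺]); log Q = -0.268.
E = E° − (0.0592/n) log Q = +3.66 − (0.0592/2)(-0.268) = +3.668 V.

+3.668 V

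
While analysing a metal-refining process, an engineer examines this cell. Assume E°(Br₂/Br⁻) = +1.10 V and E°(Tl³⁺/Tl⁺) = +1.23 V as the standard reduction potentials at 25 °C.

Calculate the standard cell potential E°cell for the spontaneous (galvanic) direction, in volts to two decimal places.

The Tl³⁺/Tl⁺ couple has the higher reduction potential, so it is the cathode; Br₂/Br⁻ is oxidised at the anode.
E°cell = E°(cathode) − E°(anode) = (+1.23) − (+1.10) = +0.13 V.
Since E°cell > 0, the reaction is spontaneous under standard conditions.

+0.13 V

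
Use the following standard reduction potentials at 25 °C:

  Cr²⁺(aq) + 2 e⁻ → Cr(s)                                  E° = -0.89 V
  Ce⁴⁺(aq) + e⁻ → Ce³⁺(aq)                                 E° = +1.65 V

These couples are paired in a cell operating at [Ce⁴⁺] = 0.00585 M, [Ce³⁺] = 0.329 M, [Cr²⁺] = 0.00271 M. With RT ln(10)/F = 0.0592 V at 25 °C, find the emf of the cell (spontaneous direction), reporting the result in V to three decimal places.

+2.512 V

Ce⁴⁺/Ce³⁺ is the cathode (higher E°), Cr²⁺/Cr the anode: E°cell = +1.65 − (-0.89) = +2.54 V, n = 2.
Overall: 2 Ce⁴⁺(aq) + Cr(s) → 2 Ce³⁺(aq) + Cr²⁺(aq)
Q = [Ce³⁺]^2·[Cr²⁺] / ([Ce⁴⁺]^2); log Q = 0.933.
E = E° − (0.0592/n) log Q = +2.54 − (0.0592/2)(0.933) = +2.512 V.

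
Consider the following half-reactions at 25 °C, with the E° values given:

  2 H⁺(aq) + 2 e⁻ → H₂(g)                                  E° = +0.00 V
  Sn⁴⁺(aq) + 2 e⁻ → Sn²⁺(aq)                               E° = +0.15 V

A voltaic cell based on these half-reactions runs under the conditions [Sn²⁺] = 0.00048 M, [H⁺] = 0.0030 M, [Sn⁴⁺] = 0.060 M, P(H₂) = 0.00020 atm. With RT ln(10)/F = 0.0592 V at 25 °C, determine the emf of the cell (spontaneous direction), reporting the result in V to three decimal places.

+0.252 V

Sn⁴⁺/Sn²⁺ is the cathode (higher E°), H⁺/H₂ the anode: E°cell = +0.15 − (+0.00) = +0.15 V, n = 2.
Overall: Sn⁴⁺(aq) + H₂(g) → Sn²⁺(aq) + 2 H⁺(aq)
Q = [Sn²⁺]·[H⁺]^2 / ([Sn⁴⁺]·P(H₂)); log Q = -3.444.
E = E° − (0.0592/n) log Q = +0.15 − (0.0592/2)(-3.444) = +0.252 V.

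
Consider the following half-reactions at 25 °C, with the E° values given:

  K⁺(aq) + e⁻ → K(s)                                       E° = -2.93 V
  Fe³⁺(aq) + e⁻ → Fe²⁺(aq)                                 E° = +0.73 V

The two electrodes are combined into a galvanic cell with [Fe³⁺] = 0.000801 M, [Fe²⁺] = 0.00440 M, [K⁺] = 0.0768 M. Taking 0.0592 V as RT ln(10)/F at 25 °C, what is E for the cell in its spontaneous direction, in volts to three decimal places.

+3.682 V

Fe³⁺/Fe²⁺ is the cathode (higher E°), K⁺/K the anode: E°cell = +0.73 − (-2.93) = +3.66 V, n = 1.
Overall: Fe³⁺(aq) + K(s) → Fe²⁺(aq) + K⁺(aq)
Q = [Fe²⁺]·[K⁺] / ([Fe³⁺]); log Q = -0.375.
E = E° − (0.0592/n) log Q = +3.66 − (0.0592/1)(-0.375) = +3.682 V.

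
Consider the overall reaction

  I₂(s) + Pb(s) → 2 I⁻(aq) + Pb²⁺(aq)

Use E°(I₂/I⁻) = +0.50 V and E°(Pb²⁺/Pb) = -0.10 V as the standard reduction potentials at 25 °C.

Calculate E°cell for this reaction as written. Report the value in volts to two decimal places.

+0.60 V

The I₂/I⁻ couple has the higher reduction potential, so it is the cathode; Pb²⁺/Pb is oxidised at the anode.
E°cell = E°(cathode) − E°(anode) = (+0.50) − (-0.10) = +0.60 V.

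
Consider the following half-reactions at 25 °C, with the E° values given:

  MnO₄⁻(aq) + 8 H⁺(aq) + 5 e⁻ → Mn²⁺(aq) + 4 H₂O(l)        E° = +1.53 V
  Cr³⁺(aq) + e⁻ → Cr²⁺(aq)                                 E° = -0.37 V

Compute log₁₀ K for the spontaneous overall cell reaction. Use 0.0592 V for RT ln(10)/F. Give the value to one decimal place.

160.5

Cathode: MnO₄⁻/Mn²⁺; anode: Cr³⁺/Cr²⁺. E°cell = +1.90 V, n = 5.
log K = nE°cell / 0.0592 = (5)(+1.90) / 0.0592 = 160.5.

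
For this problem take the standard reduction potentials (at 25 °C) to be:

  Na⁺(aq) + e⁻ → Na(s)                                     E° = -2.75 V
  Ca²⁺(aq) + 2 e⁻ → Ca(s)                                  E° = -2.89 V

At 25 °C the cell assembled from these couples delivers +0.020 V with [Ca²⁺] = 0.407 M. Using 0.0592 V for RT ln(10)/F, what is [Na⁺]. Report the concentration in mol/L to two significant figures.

Na⁺/Na is the cathode, Ca²⁺/Ca the anode: E°cell = +0.14 V, n = 2.
Overall reaction: 2 Na⁺(aq) + Ca(s) → 2 Na(s) + Ca²⁺(aq); Q = [Ca²⁺]^1/[Na⁺]^2.
From E = E° − (0.0592/n) log Q: log Q = (E° − E)·n/0.0592 = (+0.14 − (+0.020))·2/0.0592 = 4.0541.
So 2·log[Na⁺] = 1·log(0.407) − log Q = -0.3904 − (4.0541) = -4.4445; log[Na⁺] = -4.4445 / 2 = -2.2222; [Na⁺] = 10^(-2.2222) ≈ 0.0060 M.

0.0060 M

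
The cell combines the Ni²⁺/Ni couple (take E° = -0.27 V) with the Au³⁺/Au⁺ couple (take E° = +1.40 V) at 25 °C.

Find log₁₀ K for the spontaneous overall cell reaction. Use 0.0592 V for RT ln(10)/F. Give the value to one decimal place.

Cathode: Au³⁺/Au⁺; anode: Ni²⁺/Ni. E°cell = +1.67 V, n = 2.
log K = nE°cell / 0.0592 = (2)(+1.67) / 0.0592 = 56.4.

56.4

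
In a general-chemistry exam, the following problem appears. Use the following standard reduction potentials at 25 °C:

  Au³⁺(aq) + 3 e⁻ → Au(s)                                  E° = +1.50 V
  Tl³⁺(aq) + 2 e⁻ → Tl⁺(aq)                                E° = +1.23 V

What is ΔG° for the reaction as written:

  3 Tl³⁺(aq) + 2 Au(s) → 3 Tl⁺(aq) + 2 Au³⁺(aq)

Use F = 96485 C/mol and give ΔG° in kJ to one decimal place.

As written, Tl³⁺/Tl⁺ is reduced (cathode) and Au³⁺/Au is oxidised (anode), so E°cell = (+1.23) − (+1.50) = -0.27 V.
Balancing electrons gives n = 6.
ΔG° = −nFE° = −(6)(96485)(-0.27) = 156,306 J = +156.3 kJ.

+156.3 kJ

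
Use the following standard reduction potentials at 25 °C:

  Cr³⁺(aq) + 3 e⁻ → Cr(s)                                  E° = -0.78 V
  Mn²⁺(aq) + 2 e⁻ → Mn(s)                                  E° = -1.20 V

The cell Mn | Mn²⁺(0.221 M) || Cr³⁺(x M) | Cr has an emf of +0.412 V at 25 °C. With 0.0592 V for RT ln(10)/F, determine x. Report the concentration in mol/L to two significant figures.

Cr³⁺/Cr is the cathode, Mn²⁺/Mn the anode: E°cell = +0.42 V, n = 6.
Overall reaction: 2 Cr³⁺(aq) + 3 Mn(s) → 2 Cr(s) + 3 Mn²⁺(aq); Q = [Mn²⁺]^3/[Cr³⁺]^2.
From E = E° − (0.0592/n) log Q: log Q = (E° − E)·n/0.0592 = (+0.42 − (+0.412))·6/0.0592 = 0.8108.
So 2·log[Cr³⁺] = 3·log(0.221) − log Q = -1.9668 − (0.8108) = -2.7776; log[Cr³⁺] = -2.7776 / 2 = -1.3888; [Cr³⁺] = 10^(-1.3888) ≈ 0.041 M.

0.041 M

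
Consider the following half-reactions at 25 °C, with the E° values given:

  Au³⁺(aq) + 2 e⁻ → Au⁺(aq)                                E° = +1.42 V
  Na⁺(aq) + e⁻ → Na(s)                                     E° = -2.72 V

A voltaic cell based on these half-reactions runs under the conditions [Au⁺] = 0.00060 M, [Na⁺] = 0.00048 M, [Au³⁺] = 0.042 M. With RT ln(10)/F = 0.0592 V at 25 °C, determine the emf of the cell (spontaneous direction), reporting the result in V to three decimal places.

Au³⁺/Au⁺ is the cathode (higher E°), Na⁺/Na the anode: E°cell = +1.42 − (-2.72) = +4.14 V, n = 2.
Overall: Au³⁺(aq) + 2 Na(s) → Au⁺(aq) + 2 Na⁺(aq)
Q = [Au⁺]·[Na⁺]^2 / ([Au³⁺]); log Q = -8.483.
E = E° − (0.0592/n) log Q = +4.14 − (0.0592/2)(-8.483) = +4.391 V.

+4.391 V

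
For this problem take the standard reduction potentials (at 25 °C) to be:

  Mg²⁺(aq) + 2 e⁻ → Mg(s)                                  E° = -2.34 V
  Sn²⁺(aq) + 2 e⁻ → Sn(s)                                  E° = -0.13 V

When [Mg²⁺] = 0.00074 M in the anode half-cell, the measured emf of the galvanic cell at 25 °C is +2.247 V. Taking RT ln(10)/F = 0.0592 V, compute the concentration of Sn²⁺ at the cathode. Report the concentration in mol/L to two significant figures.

0.013 M

Sn²⁺/Sn is the cathode, Mg²⁺/Mg the anode: E°cell = +2.21 V, n = 2.
Overall reaction: Sn²⁺(aq) + Mg(s) → Sn(s) + Mg²⁺(aq); Q = [Mg²⁺]^1/[Sn²⁺]^1.
From E = E° − (0.0592/n) log Q: log Q = (E° − E)·n/0.0592 = (+2.21 − (+2.247))·2/0.0592 = -1.2500.
So 1·log[Sn²⁺] = 1·log(0.00074) − log Q = -3.1308 − (-1.2500) = -1.8808; [Sn²⁺] = 10^(-1.8808) ≈ 0.013 M.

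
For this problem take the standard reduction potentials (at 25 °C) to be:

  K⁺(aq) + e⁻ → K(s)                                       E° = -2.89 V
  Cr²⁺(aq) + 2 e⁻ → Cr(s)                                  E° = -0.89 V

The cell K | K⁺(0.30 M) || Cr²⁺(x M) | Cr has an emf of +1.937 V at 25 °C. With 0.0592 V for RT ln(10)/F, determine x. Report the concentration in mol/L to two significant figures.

Cr²⁺/Cr is the cathode, K⁺/K the anode: E°cell = +2.00 V, n = 2.
Overall reaction: Cr²⁺(aq) + 2 K(s) → Cr(s) + 2 K⁺(aq); Q = [K⁺]^2/[Cr²⁺]^1.
From E = E° − (0.0592/n) log Q: log Q = (E° − E)·n/0.0592 = (+2.00 − (+1.937))·2/0.0592 = 2.1284.
So 1·log[Cr²⁺] = 2·log(0.3) − log Q = -1.0458 − (2.1284) = -3.1742; [Cr²⁺] = 10^(-3.1742) ≈ 0.00067 M.

0.00067 M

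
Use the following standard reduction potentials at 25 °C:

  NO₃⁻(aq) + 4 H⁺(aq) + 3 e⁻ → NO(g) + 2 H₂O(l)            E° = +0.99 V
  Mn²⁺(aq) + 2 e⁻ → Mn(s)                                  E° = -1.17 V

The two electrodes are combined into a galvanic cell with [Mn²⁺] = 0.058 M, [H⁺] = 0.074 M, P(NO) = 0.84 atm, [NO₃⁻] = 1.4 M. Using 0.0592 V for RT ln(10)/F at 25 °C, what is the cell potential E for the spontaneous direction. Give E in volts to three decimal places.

+2.112 V

NO₃⁻/NO is the cathode (higher E°), Mn²⁺/Mn the anode: E°cell = +0.99 − (-1.17) = +2.16 V, n = 6.
Overall: 2 NO₃⁻(aq) + 8 H⁺(aq) + 3 Mn(s) → 2 NO(g) + 4 H₂O(l) + 3 Mn²⁺(aq)
Q = P(NO)^2·[Mn²⁺]^3 / ([NO₃⁻]^2·[H⁺]^8); log Q = 4.893.
E = E° − (0.0592/n) log Q = +2.16 − (0.0592/6)(4.893) = +2.112 V.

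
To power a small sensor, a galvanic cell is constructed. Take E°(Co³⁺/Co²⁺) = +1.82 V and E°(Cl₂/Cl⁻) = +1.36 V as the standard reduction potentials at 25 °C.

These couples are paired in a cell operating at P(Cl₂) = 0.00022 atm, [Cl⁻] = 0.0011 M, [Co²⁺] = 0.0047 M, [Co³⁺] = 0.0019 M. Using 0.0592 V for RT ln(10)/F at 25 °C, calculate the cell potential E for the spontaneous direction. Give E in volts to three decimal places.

Co³⁺/Co²⁺ is the cathode (higher E°), Cl₂/Cl⁻ the anode: E°cell = +1.82 − (+1.36) = +0.46 V, n = 2.
Overall: 2 Co³⁺(aq) + 2 Cl⁻(aq) → 2 Co²⁺(aq) + Cl₂(g)
Q = [Co²⁺]^2·P(Cl₂) / ([Co³⁺]^2·[Cl⁻]^2); log Q = 3.046.
E = E° − (0.0592/n) log Q = +0.46 − (0.0592/2)(3.046) = +0.370 V.

+0.370 V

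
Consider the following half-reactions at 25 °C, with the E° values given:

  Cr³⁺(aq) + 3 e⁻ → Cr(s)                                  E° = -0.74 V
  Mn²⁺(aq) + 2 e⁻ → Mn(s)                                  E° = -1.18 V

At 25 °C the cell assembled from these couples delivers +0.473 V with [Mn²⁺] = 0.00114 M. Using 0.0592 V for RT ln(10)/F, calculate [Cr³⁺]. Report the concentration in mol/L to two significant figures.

0.0018 M

Cr³⁺/Cr is the cathode, Mn²⁺/Mn the anode: E°cell = +0.44 V, n = 6.
Overall reaction: 2 Cr³⁺(aq) + 3 Mn(s) → 2 Cr(s) + 3 Mn²⁺(aq); Q = [Mn²⁺]^3/[Cr³⁺]^2.
From E = E° − (0.0592/n) log Q: log Q = (E° − E)·n/0.0592 = (+0.44 − (+0.473))·6/0.0592 = -3.3446.
So 2·log[Cr³⁺] = 3·log(0.00114) − log Q = -8.8293 − (-3.3446) = -5.4847; log[Cr³⁺] = -5.4847 / 2 = -2.7424; [Cr³⁺] = 10^(-2.7424) ≈ 0.0018 M.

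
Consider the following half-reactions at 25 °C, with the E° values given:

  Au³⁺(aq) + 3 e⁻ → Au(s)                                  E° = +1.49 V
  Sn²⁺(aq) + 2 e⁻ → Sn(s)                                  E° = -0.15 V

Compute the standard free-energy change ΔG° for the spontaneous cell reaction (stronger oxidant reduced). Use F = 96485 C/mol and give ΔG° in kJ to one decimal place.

-949.4 kJ

Au³⁺/Au (E° = +1.49 V) is the cathode; Sn²⁺/Sn (E° = -0.15 V) is the anode, so E°cell = +1.64 V.
Balancing electrons gives n = 6 (lcm of 3 and 2).
ΔG° = −nFE° = −(6)(96485)(+1.64) = -949,412 J = -949.4 kJ.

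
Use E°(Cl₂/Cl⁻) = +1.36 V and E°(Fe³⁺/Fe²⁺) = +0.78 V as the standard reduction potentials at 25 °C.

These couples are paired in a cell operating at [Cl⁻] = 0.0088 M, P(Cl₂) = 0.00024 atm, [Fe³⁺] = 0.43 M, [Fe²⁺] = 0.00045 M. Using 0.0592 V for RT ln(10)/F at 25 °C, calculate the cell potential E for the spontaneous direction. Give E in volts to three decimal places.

Cl₂/Cl⁻ is the cathode (higher E°), Fe³⁺/Fe²⁺ the anode: E°cell = +1.36 − (+0.78) = +0.58 V, n = 2.
Overall: Cl₂(g) + 2 Fe²⁺(aq) → 2 Cl⁻(aq) + 2 Fe³⁺(aq)
Q = [Cl⁻]^2·[Fe³⁺]^2 / (P(Cl₂)·[Fe²⁺]^2); log Q = 5.469.
E = E° − (0.0592/n) log Q = +0.58 − (0.0592/2)(5.469) = +0.418 V.

+0.418 V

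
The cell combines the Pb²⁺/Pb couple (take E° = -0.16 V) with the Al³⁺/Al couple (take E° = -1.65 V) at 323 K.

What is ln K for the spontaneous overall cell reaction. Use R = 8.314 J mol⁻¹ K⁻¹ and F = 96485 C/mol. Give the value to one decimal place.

Cathode: Pb²⁺/Pb; anode: Al³⁺/Al. E°cell = (-0.16) − (-1.65) = +1.49 V, with n = 6.
ΔG° = −nFE° = −RT ln K, so ln K = nFE°/(RT) = (6)(96485)(+1.49) / ((8.314)(323)) = 321.207.

321.2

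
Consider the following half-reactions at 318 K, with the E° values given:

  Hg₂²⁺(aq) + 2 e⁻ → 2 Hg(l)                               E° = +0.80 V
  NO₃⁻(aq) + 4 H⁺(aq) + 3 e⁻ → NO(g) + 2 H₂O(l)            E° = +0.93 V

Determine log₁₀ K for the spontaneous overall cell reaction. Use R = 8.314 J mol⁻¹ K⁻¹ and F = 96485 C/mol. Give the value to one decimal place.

12.4

Cathode: NO₃⁻/NO; anode: Hg₂²⁺/Hg. E°cell = (+0.93) − (+0.80) = +0.13 V, with n = 6.
ΔG° = −nFE° = −RT ln K, so ln K = nFE°/(RT) = (6)(96485)(+0.13) / ((8.314)(318)) = 28.465.
log₁₀ K = 28.465 / ln 10 = 12.4.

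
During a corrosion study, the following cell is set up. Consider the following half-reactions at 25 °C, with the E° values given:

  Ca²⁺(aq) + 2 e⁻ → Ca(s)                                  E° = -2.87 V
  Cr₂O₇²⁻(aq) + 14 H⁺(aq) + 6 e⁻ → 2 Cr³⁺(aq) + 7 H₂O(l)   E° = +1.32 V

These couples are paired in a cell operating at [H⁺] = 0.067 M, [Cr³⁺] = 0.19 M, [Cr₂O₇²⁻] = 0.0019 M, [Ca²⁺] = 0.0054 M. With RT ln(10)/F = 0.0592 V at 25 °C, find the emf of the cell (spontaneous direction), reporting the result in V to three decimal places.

+4.082 V

Cr₂O₇²⁻/Cr³⁺ is the cathode (higher E°), Ca²⁺/Ca the anode: E°cell = +1.32 − (-2.87) = +4.19 V, n = 6.
Overall: Cr₂O₇²⁻(aq) + 14 H⁺(aq) + 3 Ca(s) → 2 Cr³⁺(aq) + 7 H₂O(l) + 3 Ca²⁺(aq)
Q = [Cr³⁺]^2·[Ca²⁺]^3 / ([Cr₂O₇²⁻]·[H⁺]^14); log Q = 10.911.
E = E° − (0.0592/n) log Q = +4.19 − (0.0592/6)(10.911) = +4.082 V.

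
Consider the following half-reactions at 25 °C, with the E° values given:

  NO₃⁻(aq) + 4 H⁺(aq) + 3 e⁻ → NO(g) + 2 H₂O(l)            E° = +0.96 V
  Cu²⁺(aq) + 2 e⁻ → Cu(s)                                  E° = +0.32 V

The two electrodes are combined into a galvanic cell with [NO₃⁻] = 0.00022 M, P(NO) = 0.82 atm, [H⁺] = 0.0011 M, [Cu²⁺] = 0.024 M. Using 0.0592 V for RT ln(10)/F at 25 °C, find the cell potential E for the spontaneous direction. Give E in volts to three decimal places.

NO₃⁻/NO is the cathode (higher E°), Cu²⁺/Cu the anode: E°cell = +0.96 − (+0.32) = +0.64 V, n = 6.
Overall: 2 NO₃⁻(aq) + 8 H⁺(aq) + 3 Cu(s) → 2 NO(g) + 4 H₂O(l) + 3 Cu²⁺(aq)
Q = P(NO)^2·[Cu²⁺]^3 / ([NO₃⁻]^2·[H⁺]^8); log Q = 25.952.
E = E° − (0.0592/n) log Q = +0.64 − (0.0592/6)(25.952) = +0.384 V.

+0.384 V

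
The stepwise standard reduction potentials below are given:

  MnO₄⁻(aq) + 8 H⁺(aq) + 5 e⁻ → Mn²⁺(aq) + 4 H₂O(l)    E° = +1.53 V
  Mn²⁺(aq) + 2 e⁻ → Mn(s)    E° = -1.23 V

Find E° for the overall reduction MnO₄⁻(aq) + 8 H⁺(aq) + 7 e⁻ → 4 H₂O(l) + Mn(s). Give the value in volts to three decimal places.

Adding the free-energy changes (−nFE°) of the two steps gives −n₃FE°₃ = −n₁FE°₁ − n₂FE°₂.
E°₃ = (5×+1.53 + 2×-1.23) / 7 = (+5.190) / 7 = +0.741 V.
Simply averaging or adding the two E° values would be wrong; the electron-weighted sum is required.

+0.741 V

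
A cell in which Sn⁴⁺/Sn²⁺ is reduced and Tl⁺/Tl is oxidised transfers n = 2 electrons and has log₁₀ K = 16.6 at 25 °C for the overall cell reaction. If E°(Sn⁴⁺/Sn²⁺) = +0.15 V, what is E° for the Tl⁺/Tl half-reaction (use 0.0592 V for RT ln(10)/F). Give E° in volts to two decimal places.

-0.34 V

E°cell = (0.0592/n)·log K = (0.0592/2)(16.6) = +0.491 V.
Since Sn⁴⁺/Sn²⁺ is the cathode and Tl⁺/Tl the anode, E°cell = E°(Sn⁴⁺/Sn²⁺) − E°(Tl⁺/Tl).
So E°(Tl⁺/Tl) = E°(Sn⁴⁺/Sn²⁺) − E°cell = (+0.15) − (+0.491) = -0.34 V.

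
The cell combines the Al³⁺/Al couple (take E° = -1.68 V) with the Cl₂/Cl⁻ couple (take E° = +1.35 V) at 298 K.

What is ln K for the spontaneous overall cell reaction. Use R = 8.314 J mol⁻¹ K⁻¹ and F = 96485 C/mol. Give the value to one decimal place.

708.0

Cathode: Cl₂/Cl⁻; anode: Al³⁺/Al. E°cell = (+1.35) − (-1.68) = +3.03 V, with n = 6.
ΔG° = −nFE° = −RT ln K, so ln K = nFE°/(RT) = (6)(96485)(+3.03) / ((8.314)(298)) = 707.990.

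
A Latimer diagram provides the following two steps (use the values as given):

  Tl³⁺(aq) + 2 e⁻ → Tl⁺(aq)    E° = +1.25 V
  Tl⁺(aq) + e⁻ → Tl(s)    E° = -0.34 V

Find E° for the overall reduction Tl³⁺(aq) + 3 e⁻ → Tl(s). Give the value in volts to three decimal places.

+0.720 V

Adding the free-energy changes (−nFE°) of the two steps gives −n₃FE°₃ = −n₁FE°₁ − n₂FE°₂.
E°₃ = (2×+1.25 + 1×-0.34) / 3 = (+2.160) / 3 = +0.720 V.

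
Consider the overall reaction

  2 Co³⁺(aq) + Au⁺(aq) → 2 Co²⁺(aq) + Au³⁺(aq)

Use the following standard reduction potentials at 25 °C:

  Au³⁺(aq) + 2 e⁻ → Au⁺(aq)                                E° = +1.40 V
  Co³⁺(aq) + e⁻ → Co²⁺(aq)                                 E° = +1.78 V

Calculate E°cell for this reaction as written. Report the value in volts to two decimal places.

The Co³⁺/Co²⁺ couple has the higher reduction potential, so it is the cathode; Au³⁺/Au⁺ is oxidised at the anode.
E°cell = E°(cathode) − E°(anode) = (+1.78) − (+1.40) = +0.38 V.

+0.38 V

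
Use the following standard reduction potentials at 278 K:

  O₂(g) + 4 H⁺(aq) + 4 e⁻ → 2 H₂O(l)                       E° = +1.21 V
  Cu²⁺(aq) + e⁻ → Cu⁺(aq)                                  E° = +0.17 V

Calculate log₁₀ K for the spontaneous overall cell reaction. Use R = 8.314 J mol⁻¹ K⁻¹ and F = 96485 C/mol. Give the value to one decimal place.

75.4

Cathode: O₂/H₂O; anode: Cu²⁺/Cu⁺. E°cell = (+1.21) − (+0.17) = +1.04 V, with n = 4.
ΔG° = −nFE° = −RT ln K, so ln K = nFE°/(RT) = (4)(96485)(+1.04) / ((8.314)(278)) = 173.659.
log₁₀ K = 173.659 / ln 10 = 75.4.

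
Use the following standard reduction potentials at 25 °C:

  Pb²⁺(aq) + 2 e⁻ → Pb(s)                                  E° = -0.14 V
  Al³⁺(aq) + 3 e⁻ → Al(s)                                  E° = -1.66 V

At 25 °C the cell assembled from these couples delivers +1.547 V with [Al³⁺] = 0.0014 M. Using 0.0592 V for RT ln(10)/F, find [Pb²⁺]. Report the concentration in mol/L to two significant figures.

Pb²⁺/Pb is the cathode, Al³⁺/Al the anode: E°cell = +1.52 V, n = 6.
Overall reaction: 3 Pb²⁺(aq) + 2 Al(s) → 3 Pb(s) + 2 Al³⁺(aq); Q = [Al³⁺]^2/[Pb²⁺]^3.
From E = E° − (0.0592/n) log Q: log Q = (E° − E)·n/0.0592 = (+1.52 − (+1.547))·6/0.0592 = -2.7365.
So 3·log[Pb²⁺] = 2·log(0.0014) − log Q = -5.7077 − (-2.7365) = -2.9712; log[Pb²⁺] = -2.9712 / 3 = -0.9904; [Pb²⁺] = 10^(-0.9904) ≈ 0.10 M.

0.10 M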